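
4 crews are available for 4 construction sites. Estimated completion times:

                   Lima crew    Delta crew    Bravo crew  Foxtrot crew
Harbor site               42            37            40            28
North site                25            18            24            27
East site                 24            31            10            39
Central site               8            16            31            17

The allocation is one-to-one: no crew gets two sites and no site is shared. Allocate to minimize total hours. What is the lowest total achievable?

Optimal: Lima crew→Central site (8 hours), Delta crew→North site (18 hours), Bravo crew→East site (10 hours), Foxtrot crew→Harbor site (28 hours) — total 8+18+10+28 = 64 hours.

Min total: 64 hours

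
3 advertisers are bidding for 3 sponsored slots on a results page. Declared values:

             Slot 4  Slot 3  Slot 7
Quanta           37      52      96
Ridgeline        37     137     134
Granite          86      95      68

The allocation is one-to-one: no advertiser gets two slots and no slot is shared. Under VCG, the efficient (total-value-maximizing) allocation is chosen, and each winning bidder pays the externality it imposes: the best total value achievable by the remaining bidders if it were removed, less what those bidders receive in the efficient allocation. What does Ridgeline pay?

Ridgeline pays $9.

Efficient allocation: Quanta→Slot 7 ($96), Ridgeline→Slot 3 ($137), Granite→Slot 4 ($86); total welfare W = $319.
Ridgeline receives Slot 3 at value $137, so the others get W − 137 = $182.
Without Ridgeline: best allocation of the remaining 2 bidders over all 3 slots is Quanta→Slot 7 ($96), Granite→Slot 3 ($95), total $191.
VCG payment = (others' best without Ridgeline) − (others' welfare with Ridgeline) = 191 − 182 = $9.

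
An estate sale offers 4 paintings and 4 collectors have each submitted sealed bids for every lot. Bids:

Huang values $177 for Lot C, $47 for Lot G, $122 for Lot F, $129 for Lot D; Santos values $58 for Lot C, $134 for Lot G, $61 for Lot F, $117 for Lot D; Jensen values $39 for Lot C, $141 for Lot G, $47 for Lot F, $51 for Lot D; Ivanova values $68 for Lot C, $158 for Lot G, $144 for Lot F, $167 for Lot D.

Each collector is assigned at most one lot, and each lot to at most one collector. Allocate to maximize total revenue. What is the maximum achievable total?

Max total: $579

This is the linear assignment problem.
Optimal: Huang→Lot C ($177), Santos→Lot D ($117), Jensen→Lot G ($141), Ivanova→Lot F ($144) — total 177+117+141+144 = $579.
Max-entry greedy (repeatedly take the single best remaining cell) gives $546, worse by 33.
Checked against all permutations: $579 is optimal.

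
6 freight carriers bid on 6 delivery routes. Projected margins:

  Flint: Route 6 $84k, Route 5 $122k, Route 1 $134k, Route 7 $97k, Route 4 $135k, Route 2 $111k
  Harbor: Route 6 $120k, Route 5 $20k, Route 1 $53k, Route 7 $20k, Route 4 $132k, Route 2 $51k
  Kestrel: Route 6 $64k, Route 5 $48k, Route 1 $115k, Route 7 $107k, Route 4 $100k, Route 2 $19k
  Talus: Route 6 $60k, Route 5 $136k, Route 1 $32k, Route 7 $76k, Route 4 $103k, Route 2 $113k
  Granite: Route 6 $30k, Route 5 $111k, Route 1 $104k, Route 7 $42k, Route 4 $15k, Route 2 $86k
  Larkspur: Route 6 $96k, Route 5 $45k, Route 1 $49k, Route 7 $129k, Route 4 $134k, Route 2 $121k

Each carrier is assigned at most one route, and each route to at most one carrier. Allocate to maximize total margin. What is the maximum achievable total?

Treat this as an assignment problem: match each carrier to one route.
Optimal: Flint→Route 4 ($135k), Harbor→Route 6 ($120k), Kestrel→Route 1 ($115k), Talus→Route 2 ($113k), Granite→Route 5 ($111k), Larkspur→Route 7 ($129k) — total 135+120+115+113+111+129 = $723k.
Max-entry greedy (repeatedly take the single best remaining cell) gives $721k, worse by 2.
No other one-to-one assignment exceeds $723k.

Maximum total: $723k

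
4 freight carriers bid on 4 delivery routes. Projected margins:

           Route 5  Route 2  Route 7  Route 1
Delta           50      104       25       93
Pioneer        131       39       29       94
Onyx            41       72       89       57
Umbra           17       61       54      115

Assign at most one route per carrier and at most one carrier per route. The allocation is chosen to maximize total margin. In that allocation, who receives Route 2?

This is the linear assignment problem.
Optimal: Delta→Route 2 ($104k), Pioneer→Route 5 ($131k), Onyx→Route 7 ($89k), Umbra→Route 1 ($115k) — total 104+131+89+115 = $439k.
Swapping Umbra↔Onyx (Umbra→Route 7 $54k, Onyx→Route 1 $57k) loses 93.

Delta receives Route 2.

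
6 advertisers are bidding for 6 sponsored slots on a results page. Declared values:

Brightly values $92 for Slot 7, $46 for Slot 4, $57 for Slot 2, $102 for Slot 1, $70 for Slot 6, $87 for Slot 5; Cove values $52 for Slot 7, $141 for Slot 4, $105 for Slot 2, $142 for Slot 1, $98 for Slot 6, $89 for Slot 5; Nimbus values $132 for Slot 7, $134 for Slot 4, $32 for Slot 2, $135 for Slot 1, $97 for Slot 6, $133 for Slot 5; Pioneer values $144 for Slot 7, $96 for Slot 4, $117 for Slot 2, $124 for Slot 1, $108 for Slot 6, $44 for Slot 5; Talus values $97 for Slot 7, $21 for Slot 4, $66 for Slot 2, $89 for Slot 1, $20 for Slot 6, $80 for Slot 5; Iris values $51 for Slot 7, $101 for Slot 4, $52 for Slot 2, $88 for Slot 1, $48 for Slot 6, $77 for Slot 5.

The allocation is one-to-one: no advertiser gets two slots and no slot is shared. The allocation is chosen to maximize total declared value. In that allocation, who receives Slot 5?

Optimal: Brightly→Slot 6 ($70), Cove→Slot 1 ($142), Nimbus→Slot 5 ($133), Pioneer→Slot 2 ($117), Talus→Slot 7 ($97), Iris→Slot 4 ($101) — total 70+142+133+117+97+101 = $660.
Max-entry greedy (repeatedly take the single best remaining cell) gives $621, worse by 39.
Next-best assignment: Brightly→Slot 6, Cove→Slot 1, Nimbus→Slot 5, Pioneer→Slot 7, Talus→Slot 2, Iris→Slot 4 = $656.
Checked against all permutations: $660 is optimal.
Nimbus's own top slot is Slot 1 ($135), but forcing Nimbus→Slot 1 and reassigning the rest optimally gives only $637 — worse by 23.

Nimbus receives Slot 5.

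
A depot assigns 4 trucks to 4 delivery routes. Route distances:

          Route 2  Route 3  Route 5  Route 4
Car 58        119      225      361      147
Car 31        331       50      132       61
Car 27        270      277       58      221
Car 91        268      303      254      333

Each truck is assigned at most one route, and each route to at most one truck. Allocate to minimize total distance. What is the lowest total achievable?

This is a one-to-one assignment (minimum-cost bipartite matching).
Optimal: Car 58→Route 4 (147 km), Car 31→Route 3 (50 km), Car 27→Route 5 (58 km), Car 91→Route 2 (268 km) — total 147+50+58+268 = 523 km.
Next-best assignment: Car 58→Route 2, Car 31→Route 4, Car 27→Route 5, Car 91→Route 3 = 541 km.
Every other assignment is strictly worse.

Min total: 523 km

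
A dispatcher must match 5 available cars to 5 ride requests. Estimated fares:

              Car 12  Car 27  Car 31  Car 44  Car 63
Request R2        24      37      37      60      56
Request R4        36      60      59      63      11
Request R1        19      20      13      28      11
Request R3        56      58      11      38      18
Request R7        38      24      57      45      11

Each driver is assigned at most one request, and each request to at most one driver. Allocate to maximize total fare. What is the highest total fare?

Maximum total: $257

Optimal: Car 12→Request R3 ($56), Car 27→Request R4 ($60), Car 31→Request R7 ($57), Car 44→Request R1 ($28), Car 63→Request R2 ($56) — total 56+60+57+28+56 = $257.
Column-greedy (each request in turn goes to its best remaining driver) gives $214, worse by 43.
Next-best assignment: Car 12→Request R1, Car 27→Request R3, Car 31→Request R7, Car 44→Request R4, Car 63→Request R2 = $253.
Swapping Car 31↔Car 27 (Car 31→Request R4 $59, Car 27→Request R7 $24) loses 34.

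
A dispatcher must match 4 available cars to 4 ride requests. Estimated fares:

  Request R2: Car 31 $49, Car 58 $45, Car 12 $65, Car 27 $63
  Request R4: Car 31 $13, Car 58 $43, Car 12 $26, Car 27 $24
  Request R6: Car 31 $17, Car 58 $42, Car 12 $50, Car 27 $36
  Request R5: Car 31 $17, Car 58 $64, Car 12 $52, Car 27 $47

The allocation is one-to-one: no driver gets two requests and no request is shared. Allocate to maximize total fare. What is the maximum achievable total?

Optimal: Car 31→Request R4 ($13), Car 58→Request R5 ($64), Car 12→Request R6 ($50), Car 27→Request R2 ($63) — total 13+64+50+63 = $190.
Max-entry greedy (repeatedly take the single best remaining cell) gives $178, worse by 12.
Next-best assignment: Car 31→Request R2, Car 58→Request R4, Car 12→Request R6, Car 27→Request R5 = $189.
Swapping Car 27↔Car 12 (Car 27→Request R6 $36, Car 12→Request R2 $65) loses 12.
Every other assignment is strictly worse.

Maximum total: $190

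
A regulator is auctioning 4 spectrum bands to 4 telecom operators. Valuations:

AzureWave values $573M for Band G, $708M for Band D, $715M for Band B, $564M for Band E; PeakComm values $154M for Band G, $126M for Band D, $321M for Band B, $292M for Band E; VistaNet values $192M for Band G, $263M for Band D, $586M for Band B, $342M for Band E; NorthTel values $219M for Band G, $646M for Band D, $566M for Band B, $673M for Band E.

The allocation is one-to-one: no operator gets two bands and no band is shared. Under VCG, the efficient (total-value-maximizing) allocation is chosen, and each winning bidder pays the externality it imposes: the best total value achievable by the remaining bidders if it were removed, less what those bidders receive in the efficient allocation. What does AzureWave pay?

Efficient allocation: AzureWave→Band D ($708M), PeakComm→Band G ($154M), VistaNet→Band B ($586M), NorthTel→Band E ($673M); total welfare W = $2121M.
AzureWave receives Band D at value $708M, so the others get W − 708 = $1413M.
Without AzureWave: best allocation of the remaining 3 bidders over all 4 bands is PeakComm→Band E ($292M), VistaNet→Band B ($586M), NorthTel→Band D ($646M), total $1524M.
VCG payment = (others' best without AzureWave) − (others' welfare with AzureWave) = 1524 − 1413 = $111M.

AzureWave pays $111M.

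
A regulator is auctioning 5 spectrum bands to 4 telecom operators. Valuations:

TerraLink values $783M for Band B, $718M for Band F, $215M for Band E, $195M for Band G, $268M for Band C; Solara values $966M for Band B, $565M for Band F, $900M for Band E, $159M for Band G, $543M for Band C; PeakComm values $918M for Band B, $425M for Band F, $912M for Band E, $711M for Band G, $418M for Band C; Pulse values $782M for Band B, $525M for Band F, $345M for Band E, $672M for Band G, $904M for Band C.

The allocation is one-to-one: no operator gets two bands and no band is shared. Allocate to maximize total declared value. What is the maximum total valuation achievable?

Max total: $3500M

Optimal: TerraLink→Band F ($718M), Solara→Band B ($966M), PeakComm→Band E ($912M), Pulse→Band C ($904M) — total 718+966+912+904 = $3500M.
Column-greedy (each band in turn goes to its best remaining operator) gives $3268M, worse by 232.
Next-best assignment: TerraLink→Band F, Solara→Band E, PeakComm→Band B, Pulse→Band C = $3440M.
Swapping TerraLink↔PeakComm (TerraLink→Band E $215M, PeakComm→Band F $425M) loses 990.
No other one-to-one assignment exceeds $3500M.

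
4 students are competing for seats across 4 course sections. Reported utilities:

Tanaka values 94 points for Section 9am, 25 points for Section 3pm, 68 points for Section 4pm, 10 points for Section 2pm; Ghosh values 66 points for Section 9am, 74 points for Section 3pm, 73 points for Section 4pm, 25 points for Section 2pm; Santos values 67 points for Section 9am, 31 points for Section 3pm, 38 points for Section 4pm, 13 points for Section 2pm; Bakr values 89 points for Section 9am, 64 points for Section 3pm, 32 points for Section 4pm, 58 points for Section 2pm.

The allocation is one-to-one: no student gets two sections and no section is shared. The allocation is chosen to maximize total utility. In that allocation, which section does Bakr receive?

Bakr receives Section 2pm.

Optimal: Tanaka→Section 4pm (68 points), Ghosh→Section 3pm (74 points), Santos→Section 9am (67 points), Bakr→Section 2pm (58 points) — total 68+74+67+58 = 267 points.
Row-greedy (each student in turn takes its best remaining section) gives 264 points, worse by 3.
Swapping Tanaka↔Bakr (Tanaka→Section 2pm 10 points, Bakr→Section 4pm 32 points) loses 84.
Bakr's own top section is Section 9am (89 points), but forcing Bakr→Section 9am and reassigning the rest optimally gives only 244 points — worse by 23.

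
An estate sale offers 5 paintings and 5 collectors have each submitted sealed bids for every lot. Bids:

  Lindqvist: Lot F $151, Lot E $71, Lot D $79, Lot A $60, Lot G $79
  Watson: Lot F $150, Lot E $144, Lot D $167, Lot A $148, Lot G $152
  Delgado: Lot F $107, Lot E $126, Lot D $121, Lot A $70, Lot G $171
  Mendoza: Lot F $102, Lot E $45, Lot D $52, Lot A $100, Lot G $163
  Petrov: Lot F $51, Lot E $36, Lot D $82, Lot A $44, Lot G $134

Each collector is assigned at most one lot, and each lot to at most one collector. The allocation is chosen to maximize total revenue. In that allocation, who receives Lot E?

Treat this as an assignment problem: match each collector to one lot.
Optimal: Lindqvist→Lot F ($151), Watson→Lot D ($167), Delgado→Lot E ($126), Mendoza→Lot A ($100), Petrov→Lot G ($134) — total 151+167+126+100+134 = $678.
Swapping Mendoza↔Watson (Mendoza→Lot D $52, Watson→Lot A $148) loses 67.
Delgado's own top lot is Lot G ($171), but forcing Delgado→Lot G and reassigning the rest optimally gives only $648 — worse by 30.

Delgado receives Lot E.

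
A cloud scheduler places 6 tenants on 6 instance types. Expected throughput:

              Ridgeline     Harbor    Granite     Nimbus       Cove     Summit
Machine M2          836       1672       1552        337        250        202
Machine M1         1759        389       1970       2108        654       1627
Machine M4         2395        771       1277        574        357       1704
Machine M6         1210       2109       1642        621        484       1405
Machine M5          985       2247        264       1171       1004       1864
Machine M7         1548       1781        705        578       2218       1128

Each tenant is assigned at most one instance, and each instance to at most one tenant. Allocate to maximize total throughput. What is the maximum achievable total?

Optimal: Ridgeline→Machine M4 (2395 ops/s), Harbor→Machine M6 (2109 ops/s), Granite→Machine M2 (1552 ops/s), Nimbus→Machine M1 (2108 ops/s), Cove→Machine M7 (2218 ops/s), Summit→Machine M5 (1864 ops/s) — total 2395+2109+1552+2108+2218+1864 = 12246 ops/s.
Column-greedy (each instance in turn goes to its best remaining tenant) gives 11899 ops/s, worse by 347.
Swapping Ridgeline↔Summit (Ridgeline→Machine M5 985 ops/s, Summit→Machine M4 1704 ops/s) loses 1570.

Max total: 12246 ops/s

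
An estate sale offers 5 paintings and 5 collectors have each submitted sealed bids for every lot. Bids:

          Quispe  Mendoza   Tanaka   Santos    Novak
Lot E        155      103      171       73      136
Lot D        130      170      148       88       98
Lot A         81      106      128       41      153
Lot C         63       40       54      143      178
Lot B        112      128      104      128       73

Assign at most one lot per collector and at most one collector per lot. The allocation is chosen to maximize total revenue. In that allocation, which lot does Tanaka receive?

This is the linear assignment problem.
Optimal: Quispe→Lot E ($155), Mendoza→Lot D ($170), Tanaka→Lot A ($128), Santos→Lot B ($128), Novak→Lot C ($178) — total 155+170+128+128+178 = $759.
Max-entry greedy (repeatedly take the single best remaining cell) gives $728, worse by 31.
Next-best assignment: Quispe→Lot B, Mendoza→Lot D, Tanaka→Lot E, Santos→Lot C, Novak→Lot A = $749.
Every other assignment is strictly worse.
Tanaka's own top lot is Lot E ($171), but forcing Tanaka→Lot E and reassigning the rest optimally gives only $749 — worse by 10.

Tanaka receives Lot A.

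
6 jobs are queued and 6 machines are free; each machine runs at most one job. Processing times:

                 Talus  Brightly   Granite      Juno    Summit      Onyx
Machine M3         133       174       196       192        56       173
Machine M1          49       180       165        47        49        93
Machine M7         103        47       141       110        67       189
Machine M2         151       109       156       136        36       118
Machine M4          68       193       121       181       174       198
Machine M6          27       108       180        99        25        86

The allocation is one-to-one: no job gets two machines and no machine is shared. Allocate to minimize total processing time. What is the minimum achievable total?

Min total: 416 min

Optimal: Talus→Machine M6 (27 min), Brightly→Machine M7 (47 min), Granite→Machine M4 (121 min), Juno→Machine M1 (47 min), Summit→Machine M3 (56 min), Onyx→Machine M2 (118 min) — total 27+47+121+47+56+118 = 416 min.
Min-entry greedy (repeatedly take the single cheapest remaining cell) gives 501 min, worse by 85.
Next-best assignment: Talus→Machine M6, Brightly→Machine M7, Granite→Machine M4, Juno→Machine M1, Summit→Machine M2, Onyx→Machine M3 = 451 min.
Every other assignment is strictly worse.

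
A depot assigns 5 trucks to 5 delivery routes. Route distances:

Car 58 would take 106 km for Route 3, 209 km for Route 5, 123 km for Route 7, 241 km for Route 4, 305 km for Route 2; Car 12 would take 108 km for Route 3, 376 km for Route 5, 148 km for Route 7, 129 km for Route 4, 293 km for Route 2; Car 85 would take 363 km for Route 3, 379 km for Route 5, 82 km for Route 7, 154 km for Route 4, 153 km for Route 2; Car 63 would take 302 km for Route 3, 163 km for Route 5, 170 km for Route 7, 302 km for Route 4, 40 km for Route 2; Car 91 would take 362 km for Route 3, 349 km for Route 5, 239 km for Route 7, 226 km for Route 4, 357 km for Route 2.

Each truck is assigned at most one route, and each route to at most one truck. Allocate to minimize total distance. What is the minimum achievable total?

This is a one-to-one assignment (minimum-cost bipartite matching).
Optimal: Car 58→Route 5 (209 km), Car 12→Route 3 (108 km), Car 85→Route 7 (82 km), Car 63→Route 2 (40 km), Car 91→Route 4 (226 km) — total 209+108+82+40+226 = 665 km.
Row-greedy (each truck in turn takes its cheapest remaining route) gives 706 km, worse by 41.
Next-best assignment: Car 58→Route 3, Car 12→Route 4, Car 85→Route 7, Car 63→Route 2, Car 91→Route 5 = 706 km.

Min total: 665 km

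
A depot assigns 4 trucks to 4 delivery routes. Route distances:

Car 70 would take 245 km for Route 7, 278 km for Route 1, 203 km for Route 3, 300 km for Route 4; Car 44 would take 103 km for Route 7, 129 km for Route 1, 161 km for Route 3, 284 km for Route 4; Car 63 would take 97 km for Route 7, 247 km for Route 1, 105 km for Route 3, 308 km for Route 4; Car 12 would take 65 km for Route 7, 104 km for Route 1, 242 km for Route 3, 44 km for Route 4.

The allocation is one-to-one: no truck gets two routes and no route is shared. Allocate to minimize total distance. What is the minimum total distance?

Min total: 473 km

Optimal: Car 70→Route 3 (203 km), Car 44→Route 1 (129 km), Car 63→Route 7 (97 km), Car 12→Route 4 (44 km) — total 203+129+97+44 = 473 km.
Next-best assignment: Car 70→Route 7, Car 44→Route 1, Car 63→Route 3, Car 12→Route 4 = 523 km.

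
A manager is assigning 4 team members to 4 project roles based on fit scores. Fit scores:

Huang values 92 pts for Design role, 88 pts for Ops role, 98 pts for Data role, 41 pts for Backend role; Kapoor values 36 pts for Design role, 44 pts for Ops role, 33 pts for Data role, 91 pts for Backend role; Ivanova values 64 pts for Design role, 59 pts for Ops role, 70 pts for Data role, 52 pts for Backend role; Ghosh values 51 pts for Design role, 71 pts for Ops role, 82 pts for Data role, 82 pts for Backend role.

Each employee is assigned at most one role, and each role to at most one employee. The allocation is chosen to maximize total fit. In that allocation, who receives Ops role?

Optimal: Huang→Ops role (88 pts), Kapoor→Backend role (91 pts), Ivanova→Design role (64 pts), Ghosh→Data role (82 pts) — total 88+91+64+82 = 325 pts.
Column-greedy (each role in turn goes to its best remaining employee) gives 324 pts, worse by 1.
Swapping Ivanova↔Kapoor (Ivanova→Backend role 52 pts, Kapoor→Design role 36 pts) loses 67.
Every other assignment is strictly worse.
Huang's own top role is Data role (98 pts), but forcing Huang→Data role and reassigning the rest optimally gives only 324 pts — worse by 1.

Huang receives Ops role.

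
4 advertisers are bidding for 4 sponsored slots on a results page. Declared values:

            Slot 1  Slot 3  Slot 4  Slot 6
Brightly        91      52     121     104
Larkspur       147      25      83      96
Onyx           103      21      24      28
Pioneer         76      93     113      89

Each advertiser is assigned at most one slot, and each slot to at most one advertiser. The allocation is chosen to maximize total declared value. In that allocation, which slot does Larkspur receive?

Treat this as an assignment problem: match each advertiser to one slot.
Optimal: Brightly→Slot 4 ($121), Larkspur→Slot 6 ($96), Onyx→Slot 1 ($103), Pioneer→Slot 3 ($93) — total 121+96+103+93 = $413.
Next-best assignment: Brightly→Slot 4, Larkspur→Slot 1, Onyx→Slot 6, Pioneer→Slot 3 = $389.
Checked against all permutations: $413 is optimal.
Larkspur's own top slot is Slot 1 ($147), but forcing Larkspur→Slot 1 and reassigning the rest optimally gives only $389 — worse by 24.

Larkspur receives Slot 6.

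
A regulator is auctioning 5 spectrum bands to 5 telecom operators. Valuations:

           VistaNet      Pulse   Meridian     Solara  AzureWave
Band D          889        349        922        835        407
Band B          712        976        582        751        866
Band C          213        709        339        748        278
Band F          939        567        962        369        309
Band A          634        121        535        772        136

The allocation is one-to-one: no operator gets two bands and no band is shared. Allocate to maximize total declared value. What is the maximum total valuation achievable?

Maximum total: $4208M

Optimal: VistaNet→Band F ($939M), Pulse→Band C ($709M), Meridian→Band D ($922M), Solara→Band A ($772M), AzureWave→Band B ($866M) — total 939+709+922+772+866 = $4208M.
Row-greedy (each operator in turn takes its best remaining band) gives $3887M, worse by 321.
Every other assignment is strictly worse.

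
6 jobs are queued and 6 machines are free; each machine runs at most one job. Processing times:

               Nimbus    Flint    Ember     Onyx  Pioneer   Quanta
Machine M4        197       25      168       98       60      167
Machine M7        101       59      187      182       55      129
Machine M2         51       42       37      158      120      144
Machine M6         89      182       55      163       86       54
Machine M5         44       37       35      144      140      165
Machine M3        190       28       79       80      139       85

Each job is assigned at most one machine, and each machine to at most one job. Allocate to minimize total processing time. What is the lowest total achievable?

Min total: 295 min

Optimal: Nimbus→Machine M5 (44 min), Flint→Machine M4 (25 min), Ember→Machine M2 (37 min), Onyx→Machine M3 (80 min), Pioneer→Machine M7 (55 min), Quanta→Machine M6 (54 min) — total 44+25+37+80+55+54 = 295 min.
Min-entry greedy (repeatedly take the single cheapest remaining cell) gives 300 min, worse by 5.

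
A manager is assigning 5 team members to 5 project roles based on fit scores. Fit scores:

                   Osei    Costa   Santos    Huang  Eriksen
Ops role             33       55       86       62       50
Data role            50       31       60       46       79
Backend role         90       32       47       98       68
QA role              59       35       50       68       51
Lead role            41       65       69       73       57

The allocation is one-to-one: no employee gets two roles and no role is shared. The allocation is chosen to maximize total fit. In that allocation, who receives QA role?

This is a one-to-one assignment (maximum-weight bipartite matching).
Optimal: Osei→Backend role (90 pts), Costa→Lead role (65 pts), Santos→Ops role (86 pts), Huang→QA role (68 pts), Eriksen→Data role (79 pts) — total 90+65+86+68+79 = 388 pts.
Column-greedy (each role in turn goes to its best remaining employee) gives 387 pts, worse by 1.
Swapping Eriksen↔Huang (Eriksen→QA role 51 pts, Huang→Data role 46 pts) loses 50.
Every other assignment is strictly worse.
Huang's own top role is Backend role (98 pts), but forcing Huang→Backend role and reassigning the rest optimally gives only 387 pts — worse by 1.

Huang receives QA role.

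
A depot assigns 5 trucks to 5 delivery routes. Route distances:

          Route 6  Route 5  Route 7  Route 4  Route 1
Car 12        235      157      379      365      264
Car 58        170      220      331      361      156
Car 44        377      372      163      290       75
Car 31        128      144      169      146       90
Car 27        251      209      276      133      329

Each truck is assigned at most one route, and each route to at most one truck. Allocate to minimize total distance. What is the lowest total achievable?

Minimum total: 704 km

Optimal: Car 12→Route 5 (157 km), Car 58→Route 6 (170 km), Car 44→Route 1 (75 km), Car 31→Route 7 (169 km), Car 27→Route 4 (133 km) — total 157+170+75+169+133 = 704 km.
Min-entry greedy (repeatedly take the single cheapest remaining cell) gives 824 km, worse by 120.
Swapping Car 58↔Car 31 (Car 58→Route 7 331 km, Car 31→Route 6 128 km) adds 120.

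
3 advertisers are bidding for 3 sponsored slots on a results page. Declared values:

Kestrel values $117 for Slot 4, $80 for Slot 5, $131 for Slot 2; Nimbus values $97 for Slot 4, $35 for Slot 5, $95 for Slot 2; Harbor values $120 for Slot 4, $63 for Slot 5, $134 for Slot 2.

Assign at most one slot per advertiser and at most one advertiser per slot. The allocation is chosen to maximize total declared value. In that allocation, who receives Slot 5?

Kestrel receives Slot 5.

This is the linear assignment problem.
Optimal: Kestrel→Slot 5 ($80), Nimbus→Slot 4 ($97), Harbor→Slot 2 ($134) — total 80+97+134 = $311.
Max-entry greedy (repeatedly take the single best remaining cell) gives $286, worse by 25.
Swapping Kestrel↔Harbor (Kestrel→Slot 2 $131, Harbor→Slot 5 $63) loses 20.
Kestrel's own top slot is Slot 2 ($131), but forcing Kestrel→Slot 2 and reassigning the rest optimally gives only $291 — worse by 20.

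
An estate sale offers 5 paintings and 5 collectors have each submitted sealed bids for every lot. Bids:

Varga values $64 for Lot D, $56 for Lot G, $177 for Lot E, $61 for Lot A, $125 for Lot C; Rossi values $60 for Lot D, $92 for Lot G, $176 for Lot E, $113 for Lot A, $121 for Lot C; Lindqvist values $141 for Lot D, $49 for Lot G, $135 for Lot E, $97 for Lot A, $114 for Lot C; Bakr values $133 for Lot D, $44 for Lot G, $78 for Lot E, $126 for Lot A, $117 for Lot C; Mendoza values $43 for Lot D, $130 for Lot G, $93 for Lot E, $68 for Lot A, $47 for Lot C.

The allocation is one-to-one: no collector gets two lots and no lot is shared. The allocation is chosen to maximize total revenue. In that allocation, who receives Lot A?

Bakr receives Lot A.

Optimal: Varga→Lot C ($125), Rossi→Lot E ($176), Lindqvist→Lot D ($141), Bakr→Lot A ($126), Mendoza→Lot G ($130) — total 125+176+141+126+130 = $698.
Max-entry greedy (repeatedly take the single best remaining cell) gives $695, worse by 3.
Every other assignment is strictly worse.
Bakr's own top lot is Lot D ($133), but forcing Bakr→Lot D and reassigning the rest optimally gives only $667 — worse by 31.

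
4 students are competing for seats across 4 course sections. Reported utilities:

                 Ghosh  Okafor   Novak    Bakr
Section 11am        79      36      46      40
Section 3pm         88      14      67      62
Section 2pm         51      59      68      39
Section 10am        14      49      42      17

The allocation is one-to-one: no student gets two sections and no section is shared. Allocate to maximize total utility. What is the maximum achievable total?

This is a one-to-one assignment (maximum-weight bipartite matching).
Optimal: Ghosh→Section 11am (79 points), Okafor→Section 10am (49 points), Novak→Section 2pm (68 points), Bakr→Section 3pm (62 points) — total 79+49+68+62 = 258 points.
Column-greedy (each section in turn goes to its best remaining student) gives 222 points, worse by 36.
Next-best assignment: Ghosh→Section 3pm, Okafor→Section 10am, Novak→Section 2pm, Bakr→Section 11am = 245 points.
Swapping Novak↔Ghosh (Novak→Section 11am 46 points, Ghosh→Section 2pm 51 points) loses 50.

Maximum total: 258 points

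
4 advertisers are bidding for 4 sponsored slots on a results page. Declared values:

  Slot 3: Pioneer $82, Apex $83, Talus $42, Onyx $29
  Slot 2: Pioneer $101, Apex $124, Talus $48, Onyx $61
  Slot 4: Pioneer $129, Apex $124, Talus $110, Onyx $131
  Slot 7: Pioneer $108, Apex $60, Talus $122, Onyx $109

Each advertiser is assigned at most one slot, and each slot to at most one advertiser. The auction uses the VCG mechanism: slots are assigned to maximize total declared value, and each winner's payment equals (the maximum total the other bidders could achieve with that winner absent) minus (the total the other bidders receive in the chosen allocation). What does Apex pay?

Apex pays $19.

Efficient allocation: Pioneer→Slot 3 ($82), Apex→Slot 2 ($124), Talus→Slot 7 ($122), Onyx→Slot 4 ($131); total welfare W = $459.
Apex receives Slot 2 at value $124, so the others get W − 124 = $335.
Without Apex: best allocation of the remaining 3 bidders over all 4 slots is Pioneer→Slot 2 ($101), Talus→Slot 7 ($122), Onyx→Slot 4 ($131), total $354.
VCG payment = (others' best without Apex) − (others' welfare with Apex) = 354 − 335 = $19.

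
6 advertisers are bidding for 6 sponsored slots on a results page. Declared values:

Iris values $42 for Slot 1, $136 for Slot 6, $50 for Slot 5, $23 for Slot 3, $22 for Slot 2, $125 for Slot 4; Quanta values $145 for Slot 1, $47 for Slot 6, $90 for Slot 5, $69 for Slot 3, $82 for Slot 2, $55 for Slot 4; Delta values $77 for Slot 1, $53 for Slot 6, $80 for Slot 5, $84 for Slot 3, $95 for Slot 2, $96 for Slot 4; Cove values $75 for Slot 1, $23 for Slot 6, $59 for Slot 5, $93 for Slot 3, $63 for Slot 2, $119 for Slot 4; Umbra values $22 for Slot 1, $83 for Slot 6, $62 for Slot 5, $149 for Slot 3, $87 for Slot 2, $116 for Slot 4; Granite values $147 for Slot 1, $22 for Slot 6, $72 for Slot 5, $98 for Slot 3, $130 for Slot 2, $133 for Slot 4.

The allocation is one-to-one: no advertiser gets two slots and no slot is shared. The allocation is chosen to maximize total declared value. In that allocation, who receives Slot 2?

Granite receives Slot 2.

Optimal: Iris→Slot 6 ($136), Quanta→Slot 1 ($145), Delta→Slot 5 ($80), Cove→Slot 4 ($119), Umbra→Slot 3 ($149), Granite→Slot 2 ($130) — total 136+145+80+119+149+130 = $759.
Column-greedy (each slot in turn goes to its best remaining advertiser) gives $736, worse by 23.
Granite's own top slot is Slot 1 ($147), but forcing Granite→Slot 1 and reassigning the rest optimally gives only $736 — worse by 23.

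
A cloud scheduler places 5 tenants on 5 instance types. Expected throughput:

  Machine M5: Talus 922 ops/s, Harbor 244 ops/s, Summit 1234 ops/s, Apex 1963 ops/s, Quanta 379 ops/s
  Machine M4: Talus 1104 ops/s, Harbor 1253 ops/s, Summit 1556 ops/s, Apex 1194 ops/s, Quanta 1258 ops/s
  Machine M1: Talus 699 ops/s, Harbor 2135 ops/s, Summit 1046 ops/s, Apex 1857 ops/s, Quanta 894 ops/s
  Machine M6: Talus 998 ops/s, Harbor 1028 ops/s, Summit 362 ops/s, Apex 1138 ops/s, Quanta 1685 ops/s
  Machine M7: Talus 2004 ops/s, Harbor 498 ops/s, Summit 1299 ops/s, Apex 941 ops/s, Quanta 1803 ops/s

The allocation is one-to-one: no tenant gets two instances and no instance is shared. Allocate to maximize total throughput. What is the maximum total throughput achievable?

Maximum total: 9343 ops/s

Optimal: Talus→Machine M7 (2004 ops/s), Harbor→Machine M1 (2135 ops/s), Summit→Machine M4 (1556 ops/s), Apex→Machine M5 (1963 ops/s), Quanta→Machine M6 (1685 ops/s) — total 2004+2135+1556+1963+1685 = 9343 ops/s.
Next-best assignment: Talus→Machine M6, Harbor→Machine M1, Summit→Machine M4, Apex→Machine M5, Quanta→Machine M7 = 8455 ops/s.
Every other assignment is strictly worse.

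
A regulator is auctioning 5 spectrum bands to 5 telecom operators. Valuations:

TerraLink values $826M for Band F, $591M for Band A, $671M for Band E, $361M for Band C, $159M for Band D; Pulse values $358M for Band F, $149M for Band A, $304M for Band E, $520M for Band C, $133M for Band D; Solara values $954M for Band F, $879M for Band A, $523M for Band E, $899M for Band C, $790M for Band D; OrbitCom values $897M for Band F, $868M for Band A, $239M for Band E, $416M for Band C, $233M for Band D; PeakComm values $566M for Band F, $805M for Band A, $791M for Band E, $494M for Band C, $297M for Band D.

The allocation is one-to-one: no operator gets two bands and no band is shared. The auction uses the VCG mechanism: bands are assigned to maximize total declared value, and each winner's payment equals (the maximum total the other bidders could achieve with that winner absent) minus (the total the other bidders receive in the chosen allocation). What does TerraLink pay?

Efficient allocation: TerraLink→Band F ($826M), Pulse→Band C ($520M), Solara→Band D ($790M), OrbitCom→Band A ($868M), PeakComm→Band E ($791M); total welfare W = $3795M.
TerraLink receives Band F at value $826M, so the others get W − 826 = $2969M.
Without TerraLink: best allocation of the remaining 4 bidders over all 5 bands is Pulse→Band C ($520M), Solara→Band F ($954M), OrbitCom→Band A ($868M), PeakComm→Band E ($791M), total $3133M.
VCG payment = (others' best without TerraLink) − (others' welfare with TerraLink) = 3133 − 2969 = $164M.

TerraLink pays $164M.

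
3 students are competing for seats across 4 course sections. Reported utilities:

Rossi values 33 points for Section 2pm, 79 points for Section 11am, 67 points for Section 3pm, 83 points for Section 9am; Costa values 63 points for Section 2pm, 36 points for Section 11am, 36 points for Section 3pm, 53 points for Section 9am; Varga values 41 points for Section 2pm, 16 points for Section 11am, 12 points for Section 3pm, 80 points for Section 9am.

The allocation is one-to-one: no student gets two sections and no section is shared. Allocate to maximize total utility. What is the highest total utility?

This is the linear assignment problem.
Optimal: Rossi→Section 11am (79 points), Costa→Section 2pm (63 points), Varga→Section 9am (80 points) — total 79+63+80 = 222 points.
Column-greedy (each section in turn goes to its best remaining student) gives 154 points, worse by 68.
Next-best assignment: Rossi→Section 3pm, Costa→Section 2pm, Varga→Section 9am = 210 points.
Swapping Rossi↔Varga (Rossi→Section 9am 83 points, Varga→Section 11am 16 points) loses 60.

Maximum total: 222 points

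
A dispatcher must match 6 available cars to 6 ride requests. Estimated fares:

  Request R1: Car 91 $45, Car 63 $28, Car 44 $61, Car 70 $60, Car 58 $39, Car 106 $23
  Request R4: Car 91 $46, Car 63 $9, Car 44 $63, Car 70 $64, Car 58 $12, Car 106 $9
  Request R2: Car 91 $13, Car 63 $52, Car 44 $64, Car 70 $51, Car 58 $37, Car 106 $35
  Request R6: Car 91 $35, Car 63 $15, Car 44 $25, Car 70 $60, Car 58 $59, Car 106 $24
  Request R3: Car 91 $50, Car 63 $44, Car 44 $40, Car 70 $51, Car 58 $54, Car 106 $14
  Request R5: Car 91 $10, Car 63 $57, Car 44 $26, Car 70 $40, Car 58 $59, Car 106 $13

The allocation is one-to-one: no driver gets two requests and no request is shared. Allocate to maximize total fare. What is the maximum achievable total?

Maximum total: $326

Treat this as an assignment problem: match each driver to one request.
Optimal: Car 91→Request R3 ($50), Car 63→Request R5 ($57), Car 44→Request R1 ($61), Car 70→Request R4 ($64), Car 58→Request R6 ($59), Car 106→Request R2 ($35) — total 50+57+61+64+59+35 = $326.
Row-greedy (each driver in turn takes its best remaining request) gives $317, worse by 9.
Swapping Car 91↔Car 70 (Car 91→Request R4 $46, Car 70→Request R3 $51) loses 17.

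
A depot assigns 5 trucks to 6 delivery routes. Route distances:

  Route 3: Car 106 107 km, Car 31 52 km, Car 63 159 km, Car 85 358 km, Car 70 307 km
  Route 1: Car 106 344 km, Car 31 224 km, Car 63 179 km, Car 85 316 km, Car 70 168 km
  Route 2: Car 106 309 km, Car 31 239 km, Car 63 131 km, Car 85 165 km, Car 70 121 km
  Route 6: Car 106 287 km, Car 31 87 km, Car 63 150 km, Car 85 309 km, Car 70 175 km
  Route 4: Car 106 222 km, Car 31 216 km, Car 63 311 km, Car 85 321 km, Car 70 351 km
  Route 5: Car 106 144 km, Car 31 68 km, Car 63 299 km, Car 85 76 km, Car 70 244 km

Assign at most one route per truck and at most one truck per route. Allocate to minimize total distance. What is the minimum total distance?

Minimum total: 569 km

Optimal: Car 106→Route 3 (107 km), Car 31→Route 6 (87 km), Car 63→Route 2 (131 km), Car 85→Route 5 (76 km), Car 70→Route 1 (168 km) — total 107+87+131+76+168 = 569 km.
Row-greedy (each truck in turn takes its cheapest remaining route) gives 783 km, worse by 214.
Next-best assignment: Car 106→Route 3, Car 31→Route 6, Car 63→Route 1, Car 85→Route 5, Car 70→Route 2 = 570 km.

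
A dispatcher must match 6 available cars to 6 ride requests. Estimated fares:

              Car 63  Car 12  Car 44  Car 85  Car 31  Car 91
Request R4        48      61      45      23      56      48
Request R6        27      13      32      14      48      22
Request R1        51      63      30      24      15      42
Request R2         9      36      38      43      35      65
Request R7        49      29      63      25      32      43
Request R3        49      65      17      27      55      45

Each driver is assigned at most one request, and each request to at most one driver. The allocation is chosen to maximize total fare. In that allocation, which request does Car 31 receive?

Treat this as an assignment problem: match each driver to one request.
Optimal: Car 63→Request R1 ($51), Car 12→Request R3 ($65), Car 44→Request R7 ($63), Car 85→Request R2 ($43), Car 31→Request R6 ($48), Car 91→Request R4 ($48) — total 51+65+63+43+48+48 = $318.
Row-greedy (each driver in turn takes its best remaining request) gives $300, worse by 18.
Car 31's own top request is Request R4 ($56), but forcing Car 31→Request R4 and reassigning the rest optimally gives only $314 — worse by 4.

Car 31 receives Request R6.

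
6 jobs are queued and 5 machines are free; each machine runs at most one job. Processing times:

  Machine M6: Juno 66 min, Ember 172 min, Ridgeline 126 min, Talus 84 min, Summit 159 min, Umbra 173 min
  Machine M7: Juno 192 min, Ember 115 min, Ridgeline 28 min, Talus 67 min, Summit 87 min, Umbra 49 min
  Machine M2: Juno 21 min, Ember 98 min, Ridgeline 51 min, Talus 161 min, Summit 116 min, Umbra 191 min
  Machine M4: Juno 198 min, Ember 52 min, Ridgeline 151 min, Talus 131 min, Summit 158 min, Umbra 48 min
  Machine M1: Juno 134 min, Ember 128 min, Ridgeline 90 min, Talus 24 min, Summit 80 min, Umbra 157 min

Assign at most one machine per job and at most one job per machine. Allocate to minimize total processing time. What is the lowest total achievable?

Minimum total: 242 min

Optimal: Juno→Machine M6 (66 min), Umbra→Machine M7 (49 min), Ridgeline→Machine M2 (51 min), Ember→Machine M4 (52 min), Talus→Machine M1 (24 min) — total 66+49+51+52+24 = 242 min.
Row-greedy (each job in turn takes its cheapest remaining machine) gives 284 min, worse by 42.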